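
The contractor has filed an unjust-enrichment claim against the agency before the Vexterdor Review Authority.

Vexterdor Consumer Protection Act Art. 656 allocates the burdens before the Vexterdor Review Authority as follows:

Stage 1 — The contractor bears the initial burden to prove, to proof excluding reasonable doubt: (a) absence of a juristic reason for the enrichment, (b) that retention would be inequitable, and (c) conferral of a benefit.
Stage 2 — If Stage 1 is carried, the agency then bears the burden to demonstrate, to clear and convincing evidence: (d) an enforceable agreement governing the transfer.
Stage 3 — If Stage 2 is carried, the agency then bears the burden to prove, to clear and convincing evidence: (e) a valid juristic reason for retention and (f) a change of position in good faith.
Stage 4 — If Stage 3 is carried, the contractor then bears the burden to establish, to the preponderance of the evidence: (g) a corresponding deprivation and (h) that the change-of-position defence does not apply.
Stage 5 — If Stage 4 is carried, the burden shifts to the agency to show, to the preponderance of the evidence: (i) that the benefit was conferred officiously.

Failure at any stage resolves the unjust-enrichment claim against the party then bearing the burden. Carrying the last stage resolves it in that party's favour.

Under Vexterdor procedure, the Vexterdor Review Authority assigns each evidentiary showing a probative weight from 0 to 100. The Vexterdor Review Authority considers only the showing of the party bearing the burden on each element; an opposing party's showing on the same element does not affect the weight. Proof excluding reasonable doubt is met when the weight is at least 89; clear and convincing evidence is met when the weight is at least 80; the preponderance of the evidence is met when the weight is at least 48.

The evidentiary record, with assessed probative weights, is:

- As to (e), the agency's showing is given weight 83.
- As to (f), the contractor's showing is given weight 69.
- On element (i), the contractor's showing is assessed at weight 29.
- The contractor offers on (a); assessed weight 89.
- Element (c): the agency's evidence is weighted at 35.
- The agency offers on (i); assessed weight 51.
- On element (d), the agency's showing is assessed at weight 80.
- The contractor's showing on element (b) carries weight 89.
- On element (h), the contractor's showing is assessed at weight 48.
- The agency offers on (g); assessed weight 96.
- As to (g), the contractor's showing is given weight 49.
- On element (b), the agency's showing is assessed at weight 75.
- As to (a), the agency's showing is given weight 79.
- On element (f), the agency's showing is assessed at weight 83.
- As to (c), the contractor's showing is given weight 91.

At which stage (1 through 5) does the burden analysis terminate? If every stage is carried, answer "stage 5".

stage 5

Stage 1 (contractor, proof excluding reasonable doubt, weight is at least 89): (a) 89 (agency's 79 disregarded) ≥ 89 — meets; (b) 89 (agency's 75 disregarded) ≥ 89 — meets; (c) 91 (agency's 35 disregarded) ≥ 89 — meets.
  Stage 1 is satisfied; the onus moves to the agency.
Stage 2 (agency, clear and convincing evidence, weight is at least 80): (d) 80 ≥ 80 — meets.
  Stage 2 is satisfied; the agency continues to bear the burden.
Stage 3 (agency, clear and convincing evidence, weight is at least 80): (e) 83 ≥ 80 — meets; (f) 83 (contractor's 69 disregarded) ≥ 80 — meets.
  Stage 3 carried; the burden shifts to the contractor.
Stage 4 (contractor, the preponderance of the evidence, weight is at least 48): (g) 49 (agency's 96 disregarded) ≥ 48 — meets; (h) 48 ≥ 48 — meets.
  Stage 4 is satisfied; the onus moves to the agency.
Stage 5 (agency, the preponderance of the evidence, weight is at least 48): (i) 51 (contractor's 29 disregarded) ≥ 48 — meets.
  All elements met at the final stage.
With every stage satisfied, the agency prevails.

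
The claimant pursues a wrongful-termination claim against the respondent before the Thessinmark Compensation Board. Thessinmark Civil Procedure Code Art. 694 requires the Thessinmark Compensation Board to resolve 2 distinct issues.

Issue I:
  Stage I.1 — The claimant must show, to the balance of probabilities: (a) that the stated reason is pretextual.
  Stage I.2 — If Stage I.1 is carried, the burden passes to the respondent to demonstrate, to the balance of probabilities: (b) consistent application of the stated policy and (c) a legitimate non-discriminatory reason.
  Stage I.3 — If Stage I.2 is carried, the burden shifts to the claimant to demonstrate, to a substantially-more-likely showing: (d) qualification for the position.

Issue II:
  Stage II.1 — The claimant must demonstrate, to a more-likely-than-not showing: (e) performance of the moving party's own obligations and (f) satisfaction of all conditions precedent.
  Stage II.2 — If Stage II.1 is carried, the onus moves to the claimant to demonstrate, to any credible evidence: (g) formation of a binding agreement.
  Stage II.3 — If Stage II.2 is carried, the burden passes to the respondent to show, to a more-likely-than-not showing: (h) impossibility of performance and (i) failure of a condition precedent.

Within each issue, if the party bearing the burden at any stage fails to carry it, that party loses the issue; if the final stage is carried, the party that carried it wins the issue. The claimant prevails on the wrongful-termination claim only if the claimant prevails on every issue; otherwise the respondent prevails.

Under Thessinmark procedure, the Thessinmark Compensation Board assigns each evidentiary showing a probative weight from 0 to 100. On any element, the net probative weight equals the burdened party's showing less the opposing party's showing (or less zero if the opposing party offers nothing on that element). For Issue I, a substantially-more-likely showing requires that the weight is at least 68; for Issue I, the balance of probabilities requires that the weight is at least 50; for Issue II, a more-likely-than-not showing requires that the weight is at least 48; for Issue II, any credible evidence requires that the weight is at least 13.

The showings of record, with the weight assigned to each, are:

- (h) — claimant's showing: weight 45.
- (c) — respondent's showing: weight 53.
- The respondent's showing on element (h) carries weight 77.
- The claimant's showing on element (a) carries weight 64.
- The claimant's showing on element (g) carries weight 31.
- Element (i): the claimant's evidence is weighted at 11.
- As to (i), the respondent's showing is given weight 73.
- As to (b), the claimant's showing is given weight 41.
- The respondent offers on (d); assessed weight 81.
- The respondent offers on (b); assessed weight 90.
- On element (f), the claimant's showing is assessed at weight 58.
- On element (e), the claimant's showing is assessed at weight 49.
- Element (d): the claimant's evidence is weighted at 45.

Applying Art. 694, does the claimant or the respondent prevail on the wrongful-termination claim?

— Issue I —
Stage I.1 (claimant, the balance of probabilities, weight is at least 50): (a) 64 ≥ 50 — meets.
  The claimant carries Stage I.1; the respondent now bears the burden.
Stage I.2 (respondent, the balance of probabilities, weight is at least 50): (b) net 90−41=49 < 50 — fails; (c) 53 ≥ 50 — meets.
  The respondent does not carry Stage I.2.
The claimant prevails on this issue.
— Issue II —
At Stage II.1 the claimant must meet a more-likely-than-not showing (weight is at least 48): on (e) the weight is 49, which does reach 48, so (e) meets the standard; on (f) the weight is 58, which does reach 48, so (f) meets the standard.
  All elements met. The claimant retains the burden for Stage II.2.
At Stage II.2 the claimant must meet any credible evidence (weight is at least 13): on (g) the weight is 31, ≥ 13, so (g) meets the standard.
  All elements met. The burden passes to the respondent.
At Stage II.3 the respondent must meet a more-likely-than-not showing (weight is at least 48): on (h) the weight is 77 less the opposing 45 gives net 32, which does not reach 48, so (h) does not meet the standard; on (i) the weight is 73 less the opposing 11 gives net 62, ≥ 48, so (i) meets the standard.
  Stage II.3 not carried; the respondent fails its burden.
The analysis ends at Stage II.3; the claimant prevails on this issue.
Per-issue: Issue I → claimant; Issue II → claimant. The claimant must prevail on every issue; overall, the claimant prevails.

claimant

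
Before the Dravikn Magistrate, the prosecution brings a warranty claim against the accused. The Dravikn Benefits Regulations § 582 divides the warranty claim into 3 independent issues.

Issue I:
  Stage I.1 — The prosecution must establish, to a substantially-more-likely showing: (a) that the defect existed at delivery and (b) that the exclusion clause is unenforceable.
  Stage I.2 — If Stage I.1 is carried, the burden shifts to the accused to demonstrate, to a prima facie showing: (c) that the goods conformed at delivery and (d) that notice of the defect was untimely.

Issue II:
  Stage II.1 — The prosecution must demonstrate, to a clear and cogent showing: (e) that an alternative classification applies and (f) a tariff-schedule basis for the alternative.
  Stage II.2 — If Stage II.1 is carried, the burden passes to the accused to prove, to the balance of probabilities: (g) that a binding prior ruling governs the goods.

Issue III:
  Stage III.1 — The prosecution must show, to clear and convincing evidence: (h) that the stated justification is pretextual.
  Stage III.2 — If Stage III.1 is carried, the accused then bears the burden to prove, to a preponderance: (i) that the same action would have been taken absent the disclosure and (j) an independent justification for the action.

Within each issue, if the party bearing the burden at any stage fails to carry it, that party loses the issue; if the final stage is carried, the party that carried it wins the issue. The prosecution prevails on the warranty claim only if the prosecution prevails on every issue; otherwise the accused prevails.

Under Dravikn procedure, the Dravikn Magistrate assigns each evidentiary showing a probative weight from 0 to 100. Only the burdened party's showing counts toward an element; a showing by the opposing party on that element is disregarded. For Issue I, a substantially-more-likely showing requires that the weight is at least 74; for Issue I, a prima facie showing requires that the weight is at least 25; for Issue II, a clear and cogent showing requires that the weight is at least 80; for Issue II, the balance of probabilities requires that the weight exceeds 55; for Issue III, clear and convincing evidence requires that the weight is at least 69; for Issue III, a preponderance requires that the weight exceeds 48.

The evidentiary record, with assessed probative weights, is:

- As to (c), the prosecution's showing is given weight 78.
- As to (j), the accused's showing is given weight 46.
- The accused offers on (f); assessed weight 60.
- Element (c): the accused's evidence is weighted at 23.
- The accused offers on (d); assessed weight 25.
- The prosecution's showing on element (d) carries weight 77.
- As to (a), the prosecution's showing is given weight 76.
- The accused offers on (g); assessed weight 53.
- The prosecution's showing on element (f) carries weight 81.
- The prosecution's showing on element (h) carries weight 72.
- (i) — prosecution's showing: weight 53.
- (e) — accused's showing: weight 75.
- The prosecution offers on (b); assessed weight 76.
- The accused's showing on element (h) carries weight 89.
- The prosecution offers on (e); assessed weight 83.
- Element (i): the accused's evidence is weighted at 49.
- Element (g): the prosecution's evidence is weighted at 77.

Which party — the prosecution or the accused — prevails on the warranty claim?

— Issue I —
Stage I.1 — burden on prosecution; standard: a substantially-more-likely showing (weight is at least 74).
    (a): 76 ≥ 74 [met]
    (b): 76 ≥ 74 [met]
  All elements met. The burden passes to the accused.
Stage I.2 — burden on accused; standard: a prima facie showing (weight is at least 25).
    (c): 23 (prosecution's 78 disregarded) < 25 [not met]
    (d): 25 (prosecution's 77 disregarded) ≥ 25 [met]
  Not every element is met, so the accused fails to carry Stage I.2.
The prosecution prevails on this issue.
— Issue II —
At Stage II.1 the prosecution must meet a clear and cogent showing (weight is at least 80): on (e) the weight is 83 (the accused's 75 is given no effect), which does reach 80, so (e) meets the standard; on (f) the weight is 81 (the accused's 60 is given no effect), which does reach 80, so (f) meets the standard.
  The prosecution carries Stage II.1; the accused now bears the burden.
At Stage II.2 the accused must meet the balance of probabilities (weight exceeds 55): on (g) the weight is 53 (the prosecution's 77 is given no effect), ≤ 55, so (g) does not meet the standard.
  Not every element is met, so the accused fails to carry Stage II.2.
So the prosecution prevails on this issue.
— Issue III —
At Stage III.1 the prosecution must meet clear and convincing evidence (weight is at least 69): on (h) the weight is 72 (the accused's 89 is given no effect), ≥ 69, so (h) meets the standard.
  Stage III.1 carried; the burden shifts to the accused.
At Stage III.2 the accused must meet a preponderance (weight exceeds 48): on (i) the weight is 49 (the prosecution's 53 is given no effect), > 48, so (i) meets the standard; on (j) the weight is 46, which does not exceed 48, so (j) does not meet the standard.
  Not every element is met, so the accused fails to carry Stage III.2.
The prosecution prevails on this issue.
Per-issue: Issue I → prosecution; Issue II → prosecution; Issue III → prosecution. The prosecution must prevail on every issue; overall, the prosecution prevails.

prosecution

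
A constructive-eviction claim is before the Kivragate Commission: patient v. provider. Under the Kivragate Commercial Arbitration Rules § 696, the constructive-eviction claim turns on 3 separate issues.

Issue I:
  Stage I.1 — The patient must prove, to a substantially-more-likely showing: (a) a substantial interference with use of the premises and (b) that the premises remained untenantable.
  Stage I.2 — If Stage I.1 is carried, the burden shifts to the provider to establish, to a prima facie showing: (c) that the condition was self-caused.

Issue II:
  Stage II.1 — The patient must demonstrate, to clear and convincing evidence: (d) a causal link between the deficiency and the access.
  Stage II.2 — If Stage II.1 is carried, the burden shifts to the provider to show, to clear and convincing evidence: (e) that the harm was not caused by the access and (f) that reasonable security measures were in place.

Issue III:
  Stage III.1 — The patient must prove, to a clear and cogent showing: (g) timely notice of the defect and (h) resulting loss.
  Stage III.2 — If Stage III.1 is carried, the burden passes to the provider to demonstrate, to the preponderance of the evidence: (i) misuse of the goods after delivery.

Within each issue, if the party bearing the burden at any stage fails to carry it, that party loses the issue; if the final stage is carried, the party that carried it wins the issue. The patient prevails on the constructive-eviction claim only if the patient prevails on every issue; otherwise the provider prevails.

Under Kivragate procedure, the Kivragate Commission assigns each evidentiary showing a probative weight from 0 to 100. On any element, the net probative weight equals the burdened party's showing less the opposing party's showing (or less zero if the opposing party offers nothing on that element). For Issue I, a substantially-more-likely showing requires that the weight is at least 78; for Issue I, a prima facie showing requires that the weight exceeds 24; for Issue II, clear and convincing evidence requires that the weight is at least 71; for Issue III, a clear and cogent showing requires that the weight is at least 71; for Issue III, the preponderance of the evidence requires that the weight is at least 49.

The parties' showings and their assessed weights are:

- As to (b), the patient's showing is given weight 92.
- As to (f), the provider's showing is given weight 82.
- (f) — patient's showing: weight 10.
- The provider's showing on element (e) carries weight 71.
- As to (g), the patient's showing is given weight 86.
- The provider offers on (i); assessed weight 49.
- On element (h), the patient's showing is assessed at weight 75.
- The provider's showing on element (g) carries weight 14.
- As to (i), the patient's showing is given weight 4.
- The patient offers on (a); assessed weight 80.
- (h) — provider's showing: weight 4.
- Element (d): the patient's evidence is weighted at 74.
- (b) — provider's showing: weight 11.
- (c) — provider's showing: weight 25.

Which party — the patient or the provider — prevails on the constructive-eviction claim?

provider

— Issue I —
Stage I.1 — burden on patient; standard: a substantially-more-likely showing (weight is at least 78).
    (a): 80 ≥ 78 [met]
    (b): 92 − 11 = 81 ≥ 78 [met]
  All elements met. The burden passes to the provider.
Stage I.2 — burden on provider; standard: a prima facie showing (weight exceeds 24).
    (c): 25 > 24 [met]
  The provider carries the last stage.
With every stage satisfied, the provider prevails on this issue.
— Issue II —
Stage II.1 — burden on patient; standard: clear and convincing evidence (weight is at least 71).
    (d): 74 ≥ 71 [met]
  The patient carries Stage II.1; the provider now bears the burden.
Stage II.2 — burden on provider; standard: clear and convincing evidence (weight is at least 71).
    (e): 71 ≥ 71 [met]
    (f): 82 − 10 = 72 ≥ 71 [met]
  Stage II.2 carried; the final stage is satisfied.
All stages carried — the provider prevails on this issue.
— Issue III —
Stage III.1 (patient, a clear and cogent showing, weight is at least 71): (g) net 86−14=72 ≥ 71 — meets; (h) net 75−4=71 ≥ 71 — meets.
  Stage III.1 carried; the burden shifts to the provider.
Stage III.2 (provider, the preponderance of the evidence, weight is at least 49): (i) net 49−4=45 < 49 — fails.
  Not every element is met, so the provider fails to carry Stage III.2.
The analysis ends at Stage III.2; the patient prevails on this issue.
Per-issue: Issue I → provider; Issue II → provider; Issue III → patient. The patient must prevail on every issue; overall, the provider prevails.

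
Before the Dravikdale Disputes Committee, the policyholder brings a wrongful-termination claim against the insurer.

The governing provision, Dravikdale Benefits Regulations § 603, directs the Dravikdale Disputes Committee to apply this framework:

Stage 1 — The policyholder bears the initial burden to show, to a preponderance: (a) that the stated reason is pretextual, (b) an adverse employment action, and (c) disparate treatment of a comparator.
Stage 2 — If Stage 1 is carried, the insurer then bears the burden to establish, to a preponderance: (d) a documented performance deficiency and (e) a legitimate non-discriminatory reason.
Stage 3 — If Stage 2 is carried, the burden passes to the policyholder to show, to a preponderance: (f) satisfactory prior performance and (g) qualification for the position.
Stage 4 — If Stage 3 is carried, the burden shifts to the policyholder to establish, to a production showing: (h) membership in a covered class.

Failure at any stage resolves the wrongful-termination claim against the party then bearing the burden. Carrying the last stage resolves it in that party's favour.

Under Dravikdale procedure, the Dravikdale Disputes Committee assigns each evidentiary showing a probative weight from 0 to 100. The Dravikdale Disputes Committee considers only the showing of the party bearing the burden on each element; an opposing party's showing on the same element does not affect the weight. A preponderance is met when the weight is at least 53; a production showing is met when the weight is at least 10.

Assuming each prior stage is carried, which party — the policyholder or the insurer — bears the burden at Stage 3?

Stage 3's rule assigns the burden to the policyholder (to a preponderance).

policyholder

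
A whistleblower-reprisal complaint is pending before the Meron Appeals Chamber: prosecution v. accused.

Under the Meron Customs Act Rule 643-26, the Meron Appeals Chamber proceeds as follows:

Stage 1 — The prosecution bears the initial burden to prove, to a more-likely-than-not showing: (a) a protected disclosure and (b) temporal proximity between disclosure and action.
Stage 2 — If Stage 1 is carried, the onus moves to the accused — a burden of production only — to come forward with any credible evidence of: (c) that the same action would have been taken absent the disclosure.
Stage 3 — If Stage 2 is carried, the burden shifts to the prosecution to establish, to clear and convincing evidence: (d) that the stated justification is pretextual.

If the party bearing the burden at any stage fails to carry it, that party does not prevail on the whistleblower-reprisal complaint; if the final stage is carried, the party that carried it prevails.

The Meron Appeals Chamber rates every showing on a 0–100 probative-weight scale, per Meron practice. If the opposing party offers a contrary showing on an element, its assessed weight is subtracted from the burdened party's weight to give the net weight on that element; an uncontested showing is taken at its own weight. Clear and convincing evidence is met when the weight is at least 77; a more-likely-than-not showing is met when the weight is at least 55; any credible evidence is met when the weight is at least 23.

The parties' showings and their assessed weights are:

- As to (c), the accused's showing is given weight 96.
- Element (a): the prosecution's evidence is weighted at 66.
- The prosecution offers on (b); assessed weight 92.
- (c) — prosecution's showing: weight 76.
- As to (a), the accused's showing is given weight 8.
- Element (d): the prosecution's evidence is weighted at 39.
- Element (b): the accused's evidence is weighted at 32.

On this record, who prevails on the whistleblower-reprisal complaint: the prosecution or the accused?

Stage 1 — burden on prosecution; standard: a more-likely-than-not showing (weight is at least 55).
    (a): 66 − 8 = 58 ≥ 55 [met]
    (b): 92 − 32 = 60 ≥ 55 [met]
  All elements met. The burden passes to the accused.
Stage 2 — burden on accused; standard: any credible evidence (weight is at least 23).
    (c): 96 − 76 = 20 < 23 [not met]
  Stage 2 not carried; the accused fails its burden.
The analysis ends at Stage 2; the prosecution prevails.

prosecution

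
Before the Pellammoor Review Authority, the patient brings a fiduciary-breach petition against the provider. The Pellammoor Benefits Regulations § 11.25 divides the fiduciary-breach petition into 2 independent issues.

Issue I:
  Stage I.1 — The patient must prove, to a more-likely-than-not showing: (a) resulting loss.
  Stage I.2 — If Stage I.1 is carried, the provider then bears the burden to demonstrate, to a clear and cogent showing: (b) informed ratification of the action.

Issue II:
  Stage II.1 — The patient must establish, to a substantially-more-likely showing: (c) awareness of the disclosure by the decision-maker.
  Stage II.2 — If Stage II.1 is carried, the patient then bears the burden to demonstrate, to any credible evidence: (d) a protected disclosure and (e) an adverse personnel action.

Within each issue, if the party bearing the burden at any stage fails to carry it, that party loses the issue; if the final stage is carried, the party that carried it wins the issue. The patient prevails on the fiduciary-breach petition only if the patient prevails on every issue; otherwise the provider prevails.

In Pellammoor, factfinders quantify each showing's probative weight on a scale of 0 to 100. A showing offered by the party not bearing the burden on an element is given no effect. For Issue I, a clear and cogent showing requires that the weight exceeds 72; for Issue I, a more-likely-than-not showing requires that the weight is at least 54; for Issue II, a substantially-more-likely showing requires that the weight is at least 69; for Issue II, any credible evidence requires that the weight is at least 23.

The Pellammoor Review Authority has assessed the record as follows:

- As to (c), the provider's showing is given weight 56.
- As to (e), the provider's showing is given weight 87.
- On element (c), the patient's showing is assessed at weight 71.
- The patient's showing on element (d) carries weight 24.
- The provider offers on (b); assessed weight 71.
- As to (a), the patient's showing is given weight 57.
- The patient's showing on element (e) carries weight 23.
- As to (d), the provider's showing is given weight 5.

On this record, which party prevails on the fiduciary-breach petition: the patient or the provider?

— Issue I —
At Stage I.1 the patient must meet a more-likely-than-not showing (weight is at least 54): on (a) the weight is 57, ≥ 54, so (a) meets the standard.
  All elements met. The burden passes to the provider.
At Stage I.2 the provider must meet a clear and cogent showing (weight exceeds 72): on (b) the weight is 71, which does not exceed 72, so (b) does not meet the standard.
  Not every element is met, so the provider fails to carry Stage I.2.
So the patient prevails on this issue.
— Issue II —
Stage II.1 — burden on patient; standard: a substantially-more-likely showing (weight is at least 69).
    (c): 71 (provider's 56 disregarded) ≥ 69 [met]
  All elements met. The patient retains the burden for Stage II.2.
Stage II.2 — burden on patient; standard: any credible evidence (weight is at least 23).
    (d): 24 (provider's 5 disregarded) ≥ 23 [met]
    (e): 23 (provider's 87 disregarded) ≥ 23 [met]
  Stage II.2 carried; the final stage is satisfied.
With every stage satisfied, the patient prevails on this issue.
Per-issue: Issue I → patient; Issue II → patient. The patient must prevail on every issue; overall, the patient prevails.

patient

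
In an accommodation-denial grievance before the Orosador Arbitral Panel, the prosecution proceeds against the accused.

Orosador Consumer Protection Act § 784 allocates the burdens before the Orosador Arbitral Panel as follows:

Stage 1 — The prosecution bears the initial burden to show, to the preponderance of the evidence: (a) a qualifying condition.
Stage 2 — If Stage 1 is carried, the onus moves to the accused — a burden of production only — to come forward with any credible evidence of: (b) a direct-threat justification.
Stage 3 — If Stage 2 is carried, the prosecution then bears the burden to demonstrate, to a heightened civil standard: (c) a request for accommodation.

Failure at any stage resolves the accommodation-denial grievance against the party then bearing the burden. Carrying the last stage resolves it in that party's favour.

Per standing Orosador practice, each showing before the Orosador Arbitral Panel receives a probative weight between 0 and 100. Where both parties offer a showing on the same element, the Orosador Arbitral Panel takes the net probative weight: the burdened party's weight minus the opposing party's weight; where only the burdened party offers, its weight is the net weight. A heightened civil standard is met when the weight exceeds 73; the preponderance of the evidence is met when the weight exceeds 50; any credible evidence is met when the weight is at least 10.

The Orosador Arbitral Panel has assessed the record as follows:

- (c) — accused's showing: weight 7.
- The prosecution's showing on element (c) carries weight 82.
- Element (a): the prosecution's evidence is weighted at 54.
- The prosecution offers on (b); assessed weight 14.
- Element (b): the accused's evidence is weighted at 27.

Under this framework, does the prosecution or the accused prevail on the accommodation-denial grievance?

prosecution

Stage 1 (prosecution, the preponderance of the evidence, weight exceeds 50): (a) 54 > 50 — meets.
  The prosecution carries Stage 1; the accused now bears the burden.
Stage 2 (accused, any credible evidence, weight is at least 10): (b) net 27−14=13 ≥ 10 — meets.
  Stage 2 is satisfied; the onus moves to the prosecution.
Stage 3 (prosecution, a heightened civil standard, weight exceeds 73): (c) net 82−7=75 > 73 — meets.
  All elements met at the final stage.
All stages carried — the prosecution prevails.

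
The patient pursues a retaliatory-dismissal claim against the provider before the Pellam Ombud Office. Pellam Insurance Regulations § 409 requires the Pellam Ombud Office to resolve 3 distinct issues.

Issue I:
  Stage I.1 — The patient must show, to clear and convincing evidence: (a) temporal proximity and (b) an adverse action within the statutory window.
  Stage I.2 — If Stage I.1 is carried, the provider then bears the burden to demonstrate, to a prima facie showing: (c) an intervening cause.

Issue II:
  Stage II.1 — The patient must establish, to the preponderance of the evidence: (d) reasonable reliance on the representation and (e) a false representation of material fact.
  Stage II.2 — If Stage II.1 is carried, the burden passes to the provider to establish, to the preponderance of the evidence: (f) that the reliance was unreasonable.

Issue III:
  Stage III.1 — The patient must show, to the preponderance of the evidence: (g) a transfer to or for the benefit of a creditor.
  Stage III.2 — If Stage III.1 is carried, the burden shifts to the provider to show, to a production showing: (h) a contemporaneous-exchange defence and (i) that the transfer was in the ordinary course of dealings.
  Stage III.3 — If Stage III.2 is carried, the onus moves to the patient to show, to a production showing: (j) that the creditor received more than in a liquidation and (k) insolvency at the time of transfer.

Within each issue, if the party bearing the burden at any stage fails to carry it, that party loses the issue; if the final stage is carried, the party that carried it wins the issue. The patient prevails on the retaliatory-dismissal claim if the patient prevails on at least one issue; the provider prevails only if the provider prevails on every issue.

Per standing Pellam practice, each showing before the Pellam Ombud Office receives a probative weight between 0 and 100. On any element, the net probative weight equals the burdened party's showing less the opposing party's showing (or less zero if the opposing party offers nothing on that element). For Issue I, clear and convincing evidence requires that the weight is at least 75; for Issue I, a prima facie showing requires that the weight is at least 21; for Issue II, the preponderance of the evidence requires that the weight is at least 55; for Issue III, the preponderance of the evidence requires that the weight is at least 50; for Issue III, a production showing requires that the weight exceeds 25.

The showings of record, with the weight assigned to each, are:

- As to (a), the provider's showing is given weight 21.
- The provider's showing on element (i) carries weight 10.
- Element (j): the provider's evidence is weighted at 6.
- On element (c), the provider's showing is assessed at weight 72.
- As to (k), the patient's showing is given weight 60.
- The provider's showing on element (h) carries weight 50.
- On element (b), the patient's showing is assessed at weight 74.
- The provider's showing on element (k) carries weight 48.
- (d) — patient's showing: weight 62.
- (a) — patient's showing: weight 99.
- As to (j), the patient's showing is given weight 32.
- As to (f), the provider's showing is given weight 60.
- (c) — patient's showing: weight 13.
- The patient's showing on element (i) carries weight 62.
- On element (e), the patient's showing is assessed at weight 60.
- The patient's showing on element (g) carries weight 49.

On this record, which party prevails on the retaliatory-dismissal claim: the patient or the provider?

— Issue I —
Stage I.1 — burden on patient; standard: clear and convincing evidence (weight is at least 75).
    (a): 99 − 21 = 78 ≥ 75 [met]
    (b): 74 < 75 [not met]
  Not every element is met, so the patient fails to carry Stage I.1.
The provider prevails on this issue.
— Issue II —
At Stage II.1 the patient must meet the preponderance of the evidence (weight is at least 55): on (d) the weight is 62, which does reach 55, so (d) meets the standard; on (e) the weight is 60, which does reach 55, so (e) meets the standard.
  The patient carries Stage II.1; the provider now bears the burden.
At Stage II.2 the provider must meet the preponderance of the evidence (weight is at least 55): on (f) the weight is 60, ≥ 55, so (f) meets the standard.
  Stage II.2 carried; the final stage is satisfied.
With every stage satisfied, the provider prevails on this issue.
— Issue III —
At Stage III.1 the patient must meet the preponderance of the evidence (weight is at least 50): on (g) the weight is 49, < 50, so (g) does not meet the standard.
  Not every element is met, so the patient fails to carry Stage III.1.
The provider prevails on this issue.
Per-issue: Issue I → provider; Issue II → provider; Issue III → provider. The patient must prevail on at least one issue; overall, the provider prevails.

provider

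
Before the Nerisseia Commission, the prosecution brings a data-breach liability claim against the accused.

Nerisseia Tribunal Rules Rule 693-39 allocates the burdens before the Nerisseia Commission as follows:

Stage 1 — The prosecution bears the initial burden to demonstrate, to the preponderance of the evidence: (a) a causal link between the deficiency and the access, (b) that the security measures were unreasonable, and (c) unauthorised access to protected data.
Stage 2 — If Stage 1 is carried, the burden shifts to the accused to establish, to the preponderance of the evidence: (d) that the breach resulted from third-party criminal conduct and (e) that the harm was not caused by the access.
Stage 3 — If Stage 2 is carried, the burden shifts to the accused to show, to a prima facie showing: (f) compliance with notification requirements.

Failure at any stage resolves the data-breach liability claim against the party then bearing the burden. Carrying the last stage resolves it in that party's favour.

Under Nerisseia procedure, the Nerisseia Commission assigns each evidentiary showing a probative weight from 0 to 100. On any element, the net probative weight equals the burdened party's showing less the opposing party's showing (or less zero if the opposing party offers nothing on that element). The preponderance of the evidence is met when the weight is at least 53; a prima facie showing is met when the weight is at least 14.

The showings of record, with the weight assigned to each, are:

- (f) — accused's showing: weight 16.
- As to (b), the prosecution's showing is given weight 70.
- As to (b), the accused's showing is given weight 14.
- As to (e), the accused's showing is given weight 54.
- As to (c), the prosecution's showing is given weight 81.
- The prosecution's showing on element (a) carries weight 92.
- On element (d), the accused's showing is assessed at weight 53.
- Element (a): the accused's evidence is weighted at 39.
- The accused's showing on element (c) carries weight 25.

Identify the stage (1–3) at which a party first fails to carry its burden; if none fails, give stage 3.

stage 3

Stage 1 — burden on prosecution; standard: the preponderance of the evidence (weight is at least 53).
    (a): 92 − 39 = 53 ≥ 53 [met]
    (b): 70 − 14 = 56 ≥ 53 [met]
    (c): 81 − 25 = 56 ≥ 53 [met]
  All elements met. The burden passes to the accused.
Stage 2 — burden on accused; standard: the preponderance of the evidence (weight is at least 53).
    (d): 53 ≥ 53 [met]
    (e): 54 ≥ 53 [met]
  Stage 2 carried; the burden remains with the accused.
Stage 3 — burden on accused; standard: a prima facie showing (weight is at least 14).
    (f): 16 ≥ 14 [met]
  All elements met at the final stage.
With every stage satisfied, the accused prevails.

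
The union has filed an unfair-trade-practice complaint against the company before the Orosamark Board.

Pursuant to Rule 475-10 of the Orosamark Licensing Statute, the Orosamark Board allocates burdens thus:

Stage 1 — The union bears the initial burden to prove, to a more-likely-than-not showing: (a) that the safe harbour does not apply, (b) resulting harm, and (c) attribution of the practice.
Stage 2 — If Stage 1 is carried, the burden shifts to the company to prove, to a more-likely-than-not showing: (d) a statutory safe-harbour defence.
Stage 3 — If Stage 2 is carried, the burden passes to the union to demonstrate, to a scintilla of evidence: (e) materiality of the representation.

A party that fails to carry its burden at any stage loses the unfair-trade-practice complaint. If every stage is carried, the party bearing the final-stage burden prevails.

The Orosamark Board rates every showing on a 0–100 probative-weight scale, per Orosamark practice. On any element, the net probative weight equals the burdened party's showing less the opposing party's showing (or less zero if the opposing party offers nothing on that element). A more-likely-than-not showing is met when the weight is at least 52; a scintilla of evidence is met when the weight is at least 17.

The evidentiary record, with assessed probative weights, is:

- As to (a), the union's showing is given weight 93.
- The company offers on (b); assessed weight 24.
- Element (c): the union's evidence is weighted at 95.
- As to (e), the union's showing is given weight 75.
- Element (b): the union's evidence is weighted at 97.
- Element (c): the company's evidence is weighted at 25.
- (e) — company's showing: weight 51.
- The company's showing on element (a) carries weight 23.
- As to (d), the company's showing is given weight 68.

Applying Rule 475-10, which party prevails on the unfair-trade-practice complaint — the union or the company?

union

Stage 1 (union, a more-likely-than-not showing, weight is at least 52): (a) net 93−23=70 ≥ 52 — meets; (b) net 97−24=73 ≥ 52 — meets; (c) net 95−25=70 ≥ 52 — meets.
  The union carries Stage 1; the company now bears the burden.
Stage 2 (company, a more-likely-than-not showing, weight is at least 52): (d) 68 ≥ 52 — meets.
  All elements met. The burden passes to the union.
Stage 3 (union, a scintilla of evidence, weight is at least 17): (e) net 75−51=24 ≥ 17 — meets.
  All elements met at the final stage.
All stages carried — the union prevails.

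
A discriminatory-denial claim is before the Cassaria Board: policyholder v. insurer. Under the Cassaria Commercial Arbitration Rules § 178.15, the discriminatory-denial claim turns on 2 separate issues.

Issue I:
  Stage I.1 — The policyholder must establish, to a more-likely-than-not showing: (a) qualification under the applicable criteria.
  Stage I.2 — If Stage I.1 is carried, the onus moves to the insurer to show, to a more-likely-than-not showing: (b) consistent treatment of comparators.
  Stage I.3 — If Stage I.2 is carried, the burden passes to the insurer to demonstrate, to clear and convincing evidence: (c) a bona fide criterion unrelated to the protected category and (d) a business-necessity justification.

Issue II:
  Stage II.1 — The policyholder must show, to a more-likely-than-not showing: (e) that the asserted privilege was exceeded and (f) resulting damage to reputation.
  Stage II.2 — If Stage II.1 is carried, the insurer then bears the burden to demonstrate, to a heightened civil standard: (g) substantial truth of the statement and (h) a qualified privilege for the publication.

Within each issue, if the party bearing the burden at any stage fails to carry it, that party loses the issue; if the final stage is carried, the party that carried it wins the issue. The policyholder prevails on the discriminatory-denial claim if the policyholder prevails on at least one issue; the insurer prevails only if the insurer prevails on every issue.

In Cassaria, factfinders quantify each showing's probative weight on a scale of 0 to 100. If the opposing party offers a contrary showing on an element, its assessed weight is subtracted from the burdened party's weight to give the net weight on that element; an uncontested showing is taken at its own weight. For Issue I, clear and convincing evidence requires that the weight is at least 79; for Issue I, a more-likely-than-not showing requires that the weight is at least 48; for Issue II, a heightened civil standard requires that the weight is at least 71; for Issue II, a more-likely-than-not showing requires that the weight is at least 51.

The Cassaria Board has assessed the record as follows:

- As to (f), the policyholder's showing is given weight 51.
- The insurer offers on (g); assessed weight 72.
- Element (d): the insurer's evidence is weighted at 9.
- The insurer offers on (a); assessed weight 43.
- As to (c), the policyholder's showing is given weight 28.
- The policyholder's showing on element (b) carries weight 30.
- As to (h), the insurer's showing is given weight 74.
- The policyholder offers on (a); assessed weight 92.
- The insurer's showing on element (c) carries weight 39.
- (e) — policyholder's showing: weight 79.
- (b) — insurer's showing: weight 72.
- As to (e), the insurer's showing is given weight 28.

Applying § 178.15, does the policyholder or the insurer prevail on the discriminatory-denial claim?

policyholder

— Issue I —
Stage I.1 — burden on policyholder; standard: a more-likely-than-not showing (weight is at least 48).
    (a): 92 − 43 = 49 ≥ 48 [met]
  All elements met. The burden passes to the insurer.
Stage I.2 — burden on insurer; standard: a more-likely-than-not showing (weight is at least 48).
    (b): 72 − 30 = 42 < 48 [not met]
  Stage I.2 not carried; the insurer fails its burden.
The policyholder prevails on this issue.
— Issue II —
At Stage II.1 the policyholder must meet a more-likely-than-not showing (weight is at least 51): on (e) the weight is 79 less the opposing 28 gives net 51, ≥ 51, so (e) meets the standard; on (f) the weight is 51, ≥ 51, so (f) meets the standard.
  All elements met. The burden passes to the insurer.
At Stage II.2 the insurer must meet a heightened civil standard (weight is at least 71): on (g) the weight is 72, ≥ 71, so (g) meets the standard; on (h) the weight is 74, ≥ 71, so (h) meets the standard.
  Stage II.2 carried; the final stage is satisfied.
With every stage satisfied, the insurer prevails on this issue.
Per-issue: Issue I → policyholder; Issue II → insurer. The policyholder must prevail on at least one issue; overall, the policyholder prevails.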